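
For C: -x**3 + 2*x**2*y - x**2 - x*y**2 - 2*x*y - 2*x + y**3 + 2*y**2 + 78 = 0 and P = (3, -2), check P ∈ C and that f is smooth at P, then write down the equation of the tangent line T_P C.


Tangent line at P: -59*x + 28*y + 233 = 0.

Step 1: f(3, -2) = 0, so P lies on C.
Step 2: partial derivatives
  f_x(x, y) = -3*x**2 + 4*x*y - 2*x - y**2 - 2*y - 2, f_y(x, y) = 2*x**2 - 2*x*y - 2*x + 3*y**2 + 4*y.
  f_x(P) = -59, f_y(P) = 28 (gradient nonzero, so P is smooth).
Step 3: tangent line at P: -59·(x − 3) + 28·(y − -2) = 0.
Expanding: -59*x + 28*y + 233 = 0.


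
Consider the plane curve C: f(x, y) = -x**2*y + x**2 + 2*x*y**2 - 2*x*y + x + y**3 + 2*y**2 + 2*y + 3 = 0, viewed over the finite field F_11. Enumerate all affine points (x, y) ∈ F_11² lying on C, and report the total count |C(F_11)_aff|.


Affine F_11-points: {(3, 1), (3, 5), (3, 8), (4, 9), (5, 0), (5, 10), (7, 7), (9, 7), (9, 10), (10, 5), (10, 8), (10, 9)}; count = 12.

For each of the 121 pairs (x, y) ∈ F_11², evaluate f(x, y) mod 11. Record the zeros.
  x = 0: [0↦3, 1↦8, 2↦1, 3↦10, 4↦8, 5↦1, 6↦6, 7↦7, 8↦10, 9↦10, 10↦2]  zeros at y ∈ ∅
  x = 1: [0↦5, 1↦9, 2↦5, 3↦10, 4↦8, 5↦5, 6↦7, 7↦9, 8↦6, 9↦4, 10↦9]  zeros at y ∈ ∅
  x = 2: [0↦9, 1↦10, 2↦7, 3↦6, 4↦2, 5↦1, 6↦9, 7↦10, 8↦10, 9↦4, 10↦9]  zeros at y ∈ ∅
  x = 3: [0↦4, 1↦0, 2↦7, 3↦9, 4↦1, 5↦0, 6↦1, 7↦10, 8↦0, 9↦10, 10↦2]  zeros at y ∈ {1, 5, 8}
  x = 4: [0↦1, 1↦1, 2↦5, 3↦8, 4↦5, 5↦2, 6↦5, 7↦9, 8↦9, 9↦0, 10↦10]  zeros at y ∈ {9}
  x = 5: [0↦0, 1↦2, 2↦1, 3↦3, 4↦3, 5↦7, 6↦10, 7↦7, 8↦4, 9↦7, 10↦0]  zeros at y ∈ {0, 10}
  x = 6: [0↦1, 1↦3, 2↦6, 3↦5, 4↦6, 5↦4, 6↦5, 7↦4, 8↦7, 9↦9, 10↦5]  zeros at y ∈ ∅
  x = 7: [0↦4, 1↦4, 2↦9, 3↦3, 4↦3, 5↦4, 6↦1, 7↦0, 8↦7, 9↦6, 10↦3]  zeros at y ∈ {7}
  x = 8: [0↦9, 1↦5, 2↦10, 3↦8, 4↦5, 5↦7, 6↦9, 7↦6, 8↦4, 9↦9, 10↦5]  zeros at y ∈ ∅
  x = 9: [0↦5, 1↦6, 2↦9, 3↦9, 4↦1, 5↦2, 6↦7, 7↦0, 8↦9, 9↦7, 10↦0]  zeros at y ∈ {7, 10}
  x = 10: [0↦3, 1↦7, 2↦6, 3↦6, 4↦2, 5↦0, 6↦6, 7↦4, 8↦0, 9↦0, 10↦10]  zeros at y ∈ {5, 8, 9}
Collecting zeros: affine points = {(3, 1), (3, 5), (3, 8), (4, 9), (5, 0), (5, 10), (7, 7), (9, 7), (9, 10), (10, 5), (10, 8), (10, 9)}.
Total count |C(F_11)_aff| = 12.


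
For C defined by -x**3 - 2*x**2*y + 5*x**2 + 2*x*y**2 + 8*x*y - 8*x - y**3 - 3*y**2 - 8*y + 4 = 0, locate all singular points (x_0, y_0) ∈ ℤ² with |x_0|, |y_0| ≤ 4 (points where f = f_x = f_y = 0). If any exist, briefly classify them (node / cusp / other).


Singular points: {(2, 0)}; classification: node.

Compute partial derivatives:
  f_x = -3*x**2 - 4*x*y + 10*x + 2*y**2 + 8*y - 8.
  f_y = -2*x**2 + 4*x*y + 8*x - 3*y**2 - 6*y - 8.
Scan x_0 ∈ {−4, ..., 4}. For each x_0, f_y(x_0, y) is a polynomial in y; find its integer roots y ∈ {−4, ..., 4}, then test f_x and f at those candidates.
  x = -4: f_y(-4, y) = -3*y**2 - 22*y - 72; no integer root y with |y| ≤ 4.
  x = -3: f_y(-3, y) = -3*y**2 - 18*y - 50; no integer root y with |y| ≤ 4.
  x = -2: f_y(-2, y) = -3*y**2 - 14*y - 32; no integer root y with |y| ≤ 4.
  x = -1: f_y(-1, y) = -3*y**2 - 10*y - 18; no integer root y with |y| ≤ 4.
  x = 0: f_y(0, y) = -3*y**2 - 6*y - 8; no integer root y with |y| ≤ 4.
  x = 1: f_y(1, y) = -3*y**2 - 2*y - 2; no integer root y with |y| ≤ 4.
  x = 2: f_y(2, y) = -3*y**2 + 2*y; vanishes at y ∈ {0}. (2, 0): f_x = 0, f = 0 — SINGULAR.
  x = 3: f_y(3, y) = -3*y**2 + 6*y - 2; no integer root y with |y| ≤ 4.
  x = 4: f_y(4, y) = -3*y**2 + 10*y - 8; vanishes at y ∈ {2}. (4, 2): f_x = -24 ≠ 0.
Only singular point on the grid: (2, 0).
Classify: substitute x = 2 + u, y = 0 + v and expand: f = -u**3 - 2*u**2*v - u**2 + 2*u*v**2 - v**3 + v**2.
No constant or linear terms (consistent with a singular point). Quadratic part: -u**2 + v**2. Cubic part: -u**3 - 2*u**2*v + 2*u*v**2 - v**3.
The quadratic part v**2 - u**2 = (v − u)(v + u) splits into two distinct linear factors, so there are two distinct tangent lines y − 0 = ±(x − 2) — this is a node (ordinary double point).
Classification: node.


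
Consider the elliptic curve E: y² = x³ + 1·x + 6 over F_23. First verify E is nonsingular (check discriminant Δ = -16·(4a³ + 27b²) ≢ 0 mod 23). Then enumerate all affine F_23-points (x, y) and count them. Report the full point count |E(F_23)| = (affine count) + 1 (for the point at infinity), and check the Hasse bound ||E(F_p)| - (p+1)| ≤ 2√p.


Affine points = {(0, 11), (0, 12), (1, 10), (1, 13), (2, 4), (2, 19), (3, 6), (3, 17), (9, 10), (9, 13), (10, 2), (10, 21), (13, 10), (13, 13), (14, 2), (14, 21), (16, 1), (16, 22), (22, 2), (22, 21)}; affine count = 20; |E(F_23)| = 21.

Discriminant check: Δ ∝ 4a³ + 27b² = 4·1³ + 27·6² = 4·1 + 27·36 ≡ 10 (mod 23). Nonzero ⇒ E is nonsingular.
For each x ∈ F_23, compute rhs = x³ + 1·x + 6 mod 23, then count y ∈ F_23 with y² ≡ rhs.
  x = 0: rhs = 6, matching y values: 11, 12 (2 points).
  x = 1: rhs = 8, matching y values: 10, 13 (2 points).
  x = 2: rhs = 16, matching y values: 4, 19 (2 points).
  x = 3: rhs = 13, matching y values: 6, 17 (2 points).
  x = 4: rhs = 5, matching y values: none (0 points).
  x = 5: rhs = 21, matching y values: none (0 points).
  x = 6: rhs = 21, matching y values: none (0 points).
  x = 7: rhs = 11, matching y values: none (0 points).
  x = 8: rhs = 20, matching y values: none (0 points).
  x = 9: rhs = 8, matching y values: 10, 13 (2 points).
  x = 10: rhs = 4, matching y values: 2, 21 (2 points).
  x = 11: rhs = 14, matching y values: none (0 points).
  x = 12: rhs = 21, matching y values: none (0 points).
  x = 13: rhs = 8, matching y values: 10, 13 (2 points).
  x = 14: rhs = 4, matching y values: 2, 21 (2 points).
  x = 15: rhs = 15, matching y values: none (0 points).
  x = 16: rhs = 1, matching y values: 1, 22 (2 points).
  x = 17: rhs = 14, matching y values: none (0 points).
  x = 18: rhs = 14, matching y values: none (0 points).
  x = 19: rhs = 7, matching y values: none (0 points).
  x = 20: rhs = 22, matching y values: none (0 points).
  x = 21: rhs = 19, matching y values: none (0 points).
  x = 22: rhs = 4, matching y values: 2, 21 (2 points).
Total affine count: 20.
Full point count |E(F_23)| = 20 + 1 = 21.
Hasse bound: |21 − (23+1)| = |-3| = 3 ≤ 2√23 ≈ 9.5917 ✓.


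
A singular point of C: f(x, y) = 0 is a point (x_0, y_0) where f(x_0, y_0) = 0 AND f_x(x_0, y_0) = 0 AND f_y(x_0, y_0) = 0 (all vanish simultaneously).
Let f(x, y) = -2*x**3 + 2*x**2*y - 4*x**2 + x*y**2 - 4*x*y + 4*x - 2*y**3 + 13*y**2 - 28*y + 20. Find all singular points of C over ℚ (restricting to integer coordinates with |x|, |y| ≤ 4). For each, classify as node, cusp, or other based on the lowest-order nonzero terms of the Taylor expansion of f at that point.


Singular points: {(0, 2)}; classification: cusp.

Compute partial derivatives:
  f_x = -6*x**2 + 4*x*y - 8*x + y**2 - 4*y + 4.
  f_y = 2*x**2 + 2*x*y - 4*x - 6*y**2 + 26*y - 28.
Scan x_0 ∈ {−4, ..., 4}. For each x_0, f_y(x_0, y) is a polynomial in y; find its integer roots y ∈ {−4, ..., 4}, then test f_x and f at those candidates.
  x = -4: f_y(-4, y) = -6*y**2 + 18*y + 20; no integer root y with |y| ≤ 4.
  x = -3: f_y(-3, y) = -6*y**2 + 20*y + 2; no integer root y with |y| ≤ 4.
  x = -2: f_y(-2, y) = -6*y**2 + 22*y - 12; vanishes at y ∈ {3}. (-2, 3): f_x = -31 ≠ 0.
  x = -1: f_y(-1, y) = -6*y**2 + 24*y - 22; no integer root y with |y| ≤ 4.
  x = 0: f_y(0, y) = -6*y**2 + 26*y - 28; vanishes at y ∈ {2}. (0, 2): f_x = 0, f = 0 — SINGULAR.
  x = 1: f_y(1, y) = -6*y**2 + 28*y - 30; vanishes at y ∈ {3}. (1, 3): f_x = -1 ≠ 0.
  x = 2: f_y(2, y) = -6*y**2 + 30*y - 28; no integer root y with |y| ≤ 4.
  x = 3: f_y(3, y) = -6*y**2 + 32*y - 22; no integer root y with |y| ≤ 4.
  x = 4: f_y(4, y) = -6*y**2 + 34*y - 12; no integer root y with |y| ≤ 4.
Only singular point on the grid: (0, 2).
Classify: substitute x = 0 + u, y = 2 + v and expand: f = -2*u**3 + 2*u**2*v + u*v**2 - 2*v**3 + v**2.
No constant or linear terms (consistent with a singular point). Quadratic part: v**2. Cubic part: -2*u**3 + 2*u**2*v + u*v**2 - 2*v**3.
The quadratic part v**2 is a perfect square, so there is a single (double) tangent line v = 0, i.e. y = 2. Restricting the cubic part to that line (v = 0) leaves -2*u**3 ≠ 0, so f is not divisible by v and the branch is v² ≈ 2*u**3 to lowest order — this is a cusp.
Classification: cusp.


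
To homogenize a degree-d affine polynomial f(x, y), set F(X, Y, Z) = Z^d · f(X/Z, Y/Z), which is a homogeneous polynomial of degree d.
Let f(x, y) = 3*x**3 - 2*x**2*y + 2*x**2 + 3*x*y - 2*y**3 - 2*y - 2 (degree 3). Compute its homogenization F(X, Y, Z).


F(X, Y, Z) = 3*X**3 - 2*X**2*Y + 2*X**2*Z + 3*X*Y*Z - 2*Y**3 - 2*Y*Z**2 - 2*Z**3

deg(f) = 3.
Substitute x = X/Z, y = Y/Z into f, then multiply by Z^3.
  monomial 3·x^3·y^0 ↦ 3·X^3·Y^0·Z^0.
  monomial -2·x^2·y^1 ↦ -2·X^2·Y^1·Z^0.
  monomial 2·x^2·y^0 ↦ 2·X^2·Y^0·Z^1.
  monomial 3·x^1·y^1 ↦ 3·X^1·Y^1·Z^1.
  monomial -2·x^0·y^3 ↦ -2·X^0·Y^3·Z^0.
  monomial -2·x^0·y^1 ↦ -2·X^0·Y^1·Z^2.
  monomial -2·x^0·y^0 ↦ -2·X^0·Y^0·Z^3.
Collecting: F(X, Y, Z) = 3*X**3 - 2*X**2*Y + 2*X**2*Z + 3*X*Y*Z - 2*Y**3 - 2*Y*Z**2 - 2*Z**3.


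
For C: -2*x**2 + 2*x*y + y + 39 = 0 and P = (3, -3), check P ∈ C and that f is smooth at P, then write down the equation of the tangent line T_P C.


Tangent line at P: -18*x + 7*y + 75 = 0.

Step 1: f(3, -3) = 0, so P lies on C.
Step 2: partial derivatives
  f_x(x, y) = -4*x + 2*y, f_y(x, y) = 2*x + 1.
  f_x(P) = -18, f_y(P) = 7 (gradient nonzero, so P is smooth).
Step 3: tangent line at P: -18·(x − 3) + 7·(y − -3) = 0.
Expanding: -18*x + 7*y + 75 = 0.


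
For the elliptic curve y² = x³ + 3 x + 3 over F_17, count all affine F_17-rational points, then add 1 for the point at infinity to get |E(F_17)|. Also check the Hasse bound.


Affine points = {(2, 0), (6, 4), (6, 13), (10, 8), (10, 9), (12, 4), (12, 13), (14, 1), (14, 16), (16, 4), (16, 13)}; affine count = 11; |E(F_17)| = 12.

Discriminant check: Δ ∝ 4a³ + 27b² = 4·3³ + 27·3² = 4·27 + 27·9 ≡ 11 (mod 17). Nonzero ⇒ E is nonsingular.
For each x ∈ F_17, compute rhs = x³ + 3·x + 3 mod 17, then count y ∈ F_17 with y² ≡ rhs.
  x = 0: rhs = 3, matching y values: none (0 points).
  x = 1: rhs = 7, matching y values: none (0 points).
  x = 2: rhs = 0, matching y values: 0 (1 points).
  x = 3: rhs = 5, matching y values: none (0 points).
  x = 4: rhs = 11, matching y values: none (0 points).
  x = 5: rhs = 7, matching y values: none (0 points).
  x = 6: rhs = 16, matching y values: 4, 13 (2 points).
  x = 7: rhs = 10, matching y values: none (0 points).
  x = 8: rhs = 12, matching y values: none (0 points).
  x = 9: rhs = 11, matching y values: none (0 points).
  x = 10: rhs = 13, matching y values: 8, 9 (2 points).
  x = 11: rhs = 7, matching y values: none (0 points).
  x = 12: rhs = 16, matching y values: 4, 13 (2 points).
  x = 13: rhs = 12, matching y values: none (0 points).
  x = 14: rhs = 1, matching y values: 1, 16 (2 points).
  x = 15: rhs = 6, matching y values: none (0 points).
  x = 16: rhs = 16, matching y values: 4, 13 (2 points).
Total affine count: 11.
Full point count |E(F_17)| = 11 + 1 = 12.
Hasse bound: |12 − (17+1)| = |-6| = 6 ≤ 2√17 ≈ 8.2462 ✓.


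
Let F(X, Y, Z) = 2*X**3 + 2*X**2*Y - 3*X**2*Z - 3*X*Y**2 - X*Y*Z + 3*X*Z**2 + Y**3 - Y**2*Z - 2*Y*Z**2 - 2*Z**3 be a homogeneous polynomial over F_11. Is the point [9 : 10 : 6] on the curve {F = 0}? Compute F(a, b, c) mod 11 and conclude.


F(9,10,6) ≡ 8 (mod 11); P is NOT on the curve.

Evaluate F(9, 10, 6) term-by-term (mod 11).
  2*X**3 ↦ 2·729·1·1 = 1458
  2*X**2*Y ↦ 2·81·10·1 = 1620
  -3*X**2*Z ↦ -3·81·1·6 = -1458
  -3*X*Y**2 ↦ -3·9·100·1 = -2700
  -X*Y*Z ↦ -1·9·10·6 = -540
  3*X*Z**2 ↦ 3·9·1·36 = 972
  Y**3 ↦ 1·1·1000·1 = 1000
  -Y**2*Z ↦ -1·1·100·6 = -600
  -2*Y*Z**2 ↦ -2·1·10·36 = -720
  -2*Z**3 ↦ -2·1·1·216 = -432
Sum: F(9, 10, 6) = (1458) + (1620) + (-1458) + (-2700) + (-540) + (972) + (1000) + (-600) + (-720) + (-432) = -1400.
Reducing mod 11: -1400 ≡ 8 (mod 11).
Since F(a, b, c) ≡ 8 ≠ 0 (mod 11), P does NOT lie on the curve.


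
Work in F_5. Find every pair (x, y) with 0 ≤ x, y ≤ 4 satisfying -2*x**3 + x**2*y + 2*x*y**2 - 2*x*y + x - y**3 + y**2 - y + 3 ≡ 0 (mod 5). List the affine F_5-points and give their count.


Affine F_5-points: {(3, 1)}; count = 1.

For each of the 25 pairs (x, y) ∈ F_5², evaluate f(x, y) mod 5. Record the zeros.
  x = 0: [0↦3, 1↦2, 2↦2, 3↦2, 4↦1]  zeros at y ∈ ∅
  x = 1: [0↦2, 1↦2, 2↦2, 3↦1, 4↦3]  zeros at y ∈ ∅
  x = 2: [0↦4, 1↦2, 2↦4, 3↦4, 4↦1]  zeros at y ∈ ∅
  x = 3: [0↦2, 1↦0, 2↦1, 3↦4, 4↦3]  zeros at y ∈ {1}
  x = 4: [0↦4, 1↦4, 2↦1, 3↦4, 4↦2]  zeros at y ∈ ∅
Collecting zeros: affine points = {(3, 1)}.
Total count |C(F_5)_aff| = 1.


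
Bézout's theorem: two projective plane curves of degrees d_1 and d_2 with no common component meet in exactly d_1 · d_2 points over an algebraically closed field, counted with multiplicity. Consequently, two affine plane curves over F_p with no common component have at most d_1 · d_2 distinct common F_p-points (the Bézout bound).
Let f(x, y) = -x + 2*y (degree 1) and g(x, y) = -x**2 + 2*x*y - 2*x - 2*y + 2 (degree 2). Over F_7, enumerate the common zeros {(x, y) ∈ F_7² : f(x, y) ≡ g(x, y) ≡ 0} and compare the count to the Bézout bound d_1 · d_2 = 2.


Common zeros: {(3, 5)}; count = 1; Bézout bound = 2.

deg(f) = 1, deg(g) = 2, so Bézout bound = 2.
Scan x ∈ F_7. For each x, list the y ∈ F_7 with f(x, y) ≡ 0 and those with g(x, y) ≡ 0 (mod 7); the common zeros in that column are the intersection.
  x = 0: f ≡ 0 at y ∈ {0}; g ≡ 0 at y ∈ {1}; common: ∅.
  x = 1: f ≡ 0 at y ∈ {4}; g ≡ 0 at y ∈ ∅; common: ∅.
  x = 2: f ≡ 0 at y ∈ {1}; g ≡ 0 at y ∈ {3}; common: ∅.
  x = 3: f ≡ 0 at y ∈ {5}; g ≡ 0 at y ∈ {5}; common: {5}.
  x = 4: f ≡ 0 at y ∈ {2}; g ≡ 0 at y ∈ {6}; common: ∅.
  x = 5: f ≡ 0 at y ∈ {6}; g ≡ 0 at y ∈ {5}; common: ∅.
  x = 6: f ≡ 0 at y ∈ {3}; g ≡ 0 at y ∈ {6}; common: ∅.
Collecting: common zeros = {(3, 5)}, so the count is 1.
Comparison with the Bézout bound: 1 ≤ 2 = deg(f)·deg(g), as expected for curves with no common component (the affine F_7-count falls short of the bound because intersections may lie at infinity, over extension fields, or carry multiplicity).


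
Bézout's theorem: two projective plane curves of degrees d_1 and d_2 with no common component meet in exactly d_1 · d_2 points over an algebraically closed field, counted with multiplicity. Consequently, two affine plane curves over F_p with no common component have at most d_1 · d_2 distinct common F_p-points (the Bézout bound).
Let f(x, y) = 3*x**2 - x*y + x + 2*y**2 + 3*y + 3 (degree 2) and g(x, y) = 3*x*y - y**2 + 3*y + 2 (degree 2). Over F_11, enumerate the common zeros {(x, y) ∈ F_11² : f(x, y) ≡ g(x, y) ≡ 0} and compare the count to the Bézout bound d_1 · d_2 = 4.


Common zeros: ∅; count = 0; Bézout bound = 4.

deg(f) = 2, deg(g) = 2, so Bézout bound = 4.
Scan x ∈ F_11. For each x, list the y ∈ F_11 with f(x, y) ≡ 0 and those with g(x, y) ≡ 0 (mod 11); the common zeros in that column are the intersection.
  x = 0: f ≡ 0 at y ∈ ∅; g ≡ 0 at y ∈ ∅; common: ∅.
  x = 1: f ≡ 0 at y ∈ {1, 9}; g ≡ 0 at y ∈ {3}; common: ∅.
  x = 2: f ≡ 0 at y ∈ ∅; g ≡ 0 at y ∈ {4, 5}; common: ∅.
  x = 3: f ≡ 0 at y ∈ {0}; g ≡ 0 at y ∈ {2, 10}; common: ∅.
  x = 4: f ≡ 0 at y ∈ {0, 6}; g ≡ 0 at y ∈ ∅; common: ∅.
  x = 5: f ≡ 0 at y ∈ {6}; g ≡ 0 at y ∈ ∅; common: ∅.
  x = 6: f ≡ 0 at y ∈ ∅; g ≡ 0 at y ∈ {1, 9}; common: ∅.
  x = 7: f ≡ 0 at y ∈ {5, 8}; g ≡ 0 at y ∈ {6, 7}; common: ∅.
  x = 8: f ≡ 0 at y ∈ ∅; g ≡ 0 at y ∈ {8}; common: ∅.
  x = 9: f ≡ 0 at y ∈ {5, 9}; g ≡ 0 at y ∈ ∅; common: ∅.
  x = 10: f ≡ 0 at y ∈ {1, 8}; g ≡ 0 at y ∈ ∅; common: ∅.
Collecting: common zeros = ∅, so the count is 0.
Comparison with the Bézout bound: 0 ≤ 4 = deg(f)·deg(g), as expected for curves with no common component (the affine F_11-count falls short of the bound because intersections may lie at infinity, over extension fields, or carry multiplicity).


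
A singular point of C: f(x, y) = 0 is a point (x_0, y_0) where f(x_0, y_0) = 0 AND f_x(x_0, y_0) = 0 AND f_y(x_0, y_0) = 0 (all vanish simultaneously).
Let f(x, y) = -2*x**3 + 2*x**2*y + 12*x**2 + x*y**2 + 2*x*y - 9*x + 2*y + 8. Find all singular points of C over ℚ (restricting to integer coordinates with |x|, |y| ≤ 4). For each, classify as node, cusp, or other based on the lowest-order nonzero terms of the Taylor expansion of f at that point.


Singular points: {(1, -3)}; classification: cusp.

Compute partial derivatives:
  f_x = -6*x**2 + 4*x*y + 24*x + y**2 + 2*y - 9.
  f_y = 2*x**2 + 2*x*y + 2*x + 2.
Scan x_0 ∈ {−4, ..., 4}. For each x_0, f_y(x_0, y) is a polynomial in y; find its integer roots y ∈ {−4, ..., 4}, then test f_x and f at those candidates.
  x = -4: f_y(-4, y) = 26 - 8*y; no integer root y with |y| ≤ 4.
  x = -3: f_y(-3, y) = 14 - 6*y; no integer root y with |y| ≤ 4.
  x = -2: f_y(-2, y) = 6 - 4*y; no integer root y with |y| ≤ 4.
  x = -1: f_y(-1, y) = 2 - 2*y; vanishes at y ∈ {1}. (-1, 1): f_x = -40 ≠ 0.
  x = 0: f_y(0, y) = 2; no integer root y with |y| ≤ 4.
  x = 1: f_y(1, y) = 2*y + 6; vanishes at y ∈ {-3}. (1, -3): f_x = 0, f = 0 — SINGULAR.
  x = 2: f_y(2, y) = 4*y + 14; no integer root y with |y| ≤ 4.
  x = 3: f_y(3, y) = 6*y + 26; no integer root y with |y| ≤ 4.
  x = 4: f_y(4, y) = 8*y + 42; no integer root y with |y| ≤ 4.
Only singular point on the grid: (1, -3).
Classify: substitute x = 1 + u, y = -3 + v and expand: f = -2*u**3 + 2*u**2*v + u*v**2 + v**2.
No constant or linear terms (consistent with a singular point). Quadratic part: v**2. Cubic part: -2*u**3 + 2*u**2*v + u*v**2.
The quadratic part v**2 is a perfect square, so there is a single (double) tangent line v = 0, i.e. y = -3. Restricting the cubic part to that line (v = 0) leaves -2*u**3 ≠ 0, so f is not divisible by v and the branch is v² ≈ 2*u**3 to lowest order — this is a cusp.
Classification: cusp.


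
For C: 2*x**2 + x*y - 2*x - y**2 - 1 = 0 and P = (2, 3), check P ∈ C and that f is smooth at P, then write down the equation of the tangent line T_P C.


Tangent line at P: 9*x - 4*y - 6 = 0.

Step 1: f(2, 3) = 0, so P lies on C.
Step 2: partial derivatives
  f_x(x, y) = 4*x + y - 2, f_y(x, y) = x - 2*y.
  f_x(P) = 9, f_y(P) = -4 (gradient nonzero, so P is smooth).
Step 3: tangent line at P: 9·(x − 2) + -4·(y − 3) = 0.
Expanding: 9*x - 4*y - 6 = 0.


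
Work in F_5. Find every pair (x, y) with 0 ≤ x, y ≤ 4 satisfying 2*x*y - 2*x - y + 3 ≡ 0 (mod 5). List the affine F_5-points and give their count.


Affine F_5-points: {(0, 3), (1, 4), (2, 2), (4, 0)}; count = 4.

For each of the 25 pairs (x, y) ∈ F_5², evaluate f(x, y) mod 5. Record the zeros.
  x = 0: [0↦3, 1↦2, 2↦1, 3↦0, 4↦4]  zeros at y ∈ {3}
  x = 1: [0↦1, 1↦2, 2↦3, 3↦4, 4↦0]  zeros at y ∈ {4}
  x = 2: [0↦4, 1↦2, 2↦0, 3↦3, 4↦1]  zeros at y ∈ {2}
  x = 3: [0↦2, 1↦2, 2↦2, 3↦2, 4↦2]  zeros at y ∈ ∅
  x = 4: [0↦0, 1↦2, 2↦4, 3↦1, 4↦3]  zeros at y ∈ {0}
Collecting zeros: affine points = {(0, 3), (1, 4), (2, 2), (4, 0)}.
Total count |C(F_5)_aff| = 4.


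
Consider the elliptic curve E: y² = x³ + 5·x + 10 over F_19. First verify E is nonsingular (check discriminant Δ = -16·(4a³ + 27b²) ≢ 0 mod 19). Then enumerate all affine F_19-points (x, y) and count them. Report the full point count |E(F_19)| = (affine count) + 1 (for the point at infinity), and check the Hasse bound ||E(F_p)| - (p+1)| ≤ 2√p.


Affine points = {(1, 4), (1, 15), (2, 3), (2, 16), (6, 3), (6, 16), (8, 7), (8, 12), (9, 9), (9, 10), (11, 3), (11, 16), (13, 7), (13, 12), (16, 5), (16, 14), (17, 7), (17, 12), (18, 2), (18, 17)}; affine count = 20; |E(F_19)| = 21.

Discriminant check: Δ ∝ 4a³ + 27b² = 4·5³ + 27·10² = 4·125 + 27·100 ≡ 8 (mod 19). Nonzero ⇒ E is nonsingular.
For each x ∈ F_19, compute rhs = x³ + 5·x + 10 mod 19, then count y ∈ F_19 with y² ≡ rhs.
  x = 0: rhs = 10, matching y values: none (0 points).
  x = 1: rhs = 16, matching y values: 4, 15 (2 points).
  x = 2: rhs = 9, matching y values: 3, 16 (2 points).
  x = 3: rhs = 14, matching y values: none (0 points).
  x = 4: rhs = 18, matching y values: none (0 points).
  x = 5: rhs = 8, matching y values: none (0 points).
  x = 6: rhs = 9, matching y values: 3, 16 (2 points).
  x = 7: rhs = 8, matching y values: none (0 points).
  x = 8: rhs = 11, matching y values: 7, 12 (2 points).
  x = 9: rhs = 5, matching y values: 9, 10 (2 points).
  x = 10: rhs = 15, matching y values: none (0 points).
  x = 11: rhs = 9, matching y values: 3, 16 (2 points).
  x = 12: rhs = 12, matching y values: none (0 points).
  x = 13: rhs = 11, matching y values: 7, 12 (2 points).
  x = 14: rhs = 12, matching y values: none (0 points).
  x = 15: rhs = 2, matching y values: none (0 points).
  x = 16: rhs = 6, matching y values: 5, 14 (2 points).
  x = 17: rhs = 11, matching y values: 7, 12 (2 points).
  x = 18: rhs = 4, matching y values: 2, 17 (2 points).
Total affine count: 20.
Full point count |E(F_19)| = 20 + 1 = 21.
Hasse bound: |21 − (19+1)| = |1| = 1 ≤ 2√19 ≈ 8.7178 ✓.


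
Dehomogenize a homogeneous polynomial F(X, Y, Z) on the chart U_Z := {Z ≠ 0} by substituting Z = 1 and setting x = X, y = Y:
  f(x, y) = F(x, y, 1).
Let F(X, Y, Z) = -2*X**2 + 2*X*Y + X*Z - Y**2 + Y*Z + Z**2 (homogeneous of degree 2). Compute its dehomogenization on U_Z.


f(x, y) = -2*x**2 + 2*x*y + x - y**2 + y + 1

On U_Z we set Z = 1. Each monomial c·X^i·Y^j·Z^k in F becomes c·x^i·y^j·1^k = c·x^i·y^j.
Substituting Z = 1: F(X, Y, 1) = -2*x**2 + 2*x*y + x - y**2 + y + 1.
Note: deg(f) ≤ deg(F) = 2; strict inequality happens when F is divisible by Z (lost terms).


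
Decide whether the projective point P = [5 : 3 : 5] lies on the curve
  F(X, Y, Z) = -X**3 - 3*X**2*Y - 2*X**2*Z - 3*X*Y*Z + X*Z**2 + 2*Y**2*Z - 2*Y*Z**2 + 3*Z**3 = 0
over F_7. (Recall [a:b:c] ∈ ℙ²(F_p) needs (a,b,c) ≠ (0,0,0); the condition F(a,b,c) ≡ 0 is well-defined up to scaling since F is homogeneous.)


F(5,3,5) ≡ 0 (mod 7); P is on the curve.

Evaluate F(5, 3, 5) term-by-term (mod 7).
  -X**3 ↦ -1·125·1·1 = -125
  -3*X**2*Y ↦ -3·25·3·1 = -225
  -2*X**2*Z ↦ -2·25·1·5 = -250
  -3*X*Y*Z ↦ -3·5·3·5 = -225
  X*Z**2 ↦ 1·5·1·25 = 125
  2*Y**2*Z ↦ 2·1·9·5 = 90
  -2*Y*Z**2 ↦ -2·1·3·25 = -150
  3*Z**3 ↦ 3·1·1·125 = 375
Sum: F(5, 3, 5) = (-125) + (-225) + (-250) + (-225) + (125) + (90) + (-150) + (375) = -385.
Reducing mod 7: -385 ≡ 0 (mod 7).
Since F(a, b, c) ≡ 0 (mod 7), P lies on the curve.


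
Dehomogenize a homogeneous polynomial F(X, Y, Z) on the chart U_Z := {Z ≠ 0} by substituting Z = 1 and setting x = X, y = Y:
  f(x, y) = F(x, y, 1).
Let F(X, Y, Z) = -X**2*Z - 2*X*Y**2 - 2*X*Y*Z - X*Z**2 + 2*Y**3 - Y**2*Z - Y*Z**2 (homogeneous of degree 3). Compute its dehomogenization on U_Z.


f(x, y) = -x**2 - 2*x*y**2 - 2*x*y - x + 2*y**3 - y**2 - y

On U_Z we set Z = 1. Each monomial c·X^i·Y^j·Z^k in F becomes c·x^i·y^j·1^k = c·x^i·y^j.
Substituting Z = 1: F(X, Y, 1) = -x**2 - 2*x*y**2 - 2*x*y - x + 2*y**3 - y**2 - y.
Note: deg(f) ≤ deg(F) = 3; strict inequality happens when F is divisible by Z (lost terms).


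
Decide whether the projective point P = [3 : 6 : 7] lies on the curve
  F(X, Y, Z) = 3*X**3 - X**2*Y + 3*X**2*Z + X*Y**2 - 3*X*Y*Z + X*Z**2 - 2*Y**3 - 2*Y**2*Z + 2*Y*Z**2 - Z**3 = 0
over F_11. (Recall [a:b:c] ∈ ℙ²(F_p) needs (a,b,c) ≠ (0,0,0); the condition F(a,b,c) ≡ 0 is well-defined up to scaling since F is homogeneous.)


F(3,6,7) ≡ 7 (mod 11); P is NOT on the curve.

Evaluate F(3, 6, 7) term-by-term (mod 11).
  3*X**3 ↦ 3·27·1·1 = 81
  -X**2*Y ↦ -1·9·6·1 = -54
  3*X**2*Z ↦ 3·9·1·7 = 189
  X*Y**2 ↦ 1·3·36·1 = 108
  -3*X*Y*Z ↦ -3·3·6·7 = -378
  X*Z**2 ↦ 1·3·1·49 = 147
  -2*Y**3 ↦ -2·1·216·1 = -432
  -2*Y**2*Z ↦ -2·1·36·7 = -504
  2*Y*Z**2 ↦ 2·1·6·49 = 588
  -Z**3 ↦ -1·1·1·343 = -343
Sum: F(3, 6, 7) = (81) + (-54) + (189) + (108) + (-378) + (147) + (-432) + (-504) + (588) + (-343) = -598.
Reducing mod 11: -598 ≡ 7 (mod 11).
Since F(a, b, c) ≡ 7 ≠ 0 (mod 11), P does NOT lie on the curve.


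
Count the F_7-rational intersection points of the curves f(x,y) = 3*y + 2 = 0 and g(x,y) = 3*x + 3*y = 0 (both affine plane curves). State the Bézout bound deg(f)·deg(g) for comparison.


Common zeros: {(3, 4)}; count = 1; Bézout bound = 1.

deg(f) = 1, deg(g) = 1, so Bézout bound = 1.
Scan x ∈ F_7. For each x, list the y ∈ F_7 with f(x, y) ≡ 0 and those with g(x, y) ≡ 0 (mod 7); the common zeros in that column are the intersection.
  x = 0: f ≡ 0 at y ∈ {4}; g ≡ 0 at y ∈ {0}; common: ∅.
  x = 1: f ≡ 0 at y ∈ {4}; g ≡ 0 at y ∈ {6}; common: ∅.
  x = 2: f ≡ 0 at y ∈ {4}; g ≡ 0 at y ∈ {5}; common: ∅.
  x = 3: f ≡ 0 at y ∈ {4}; g ≡ 0 at y ∈ {4}; common: {4}.
  x = 4: f ≡ 0 at y ∈ {4}; g ≡ 0 at y ∈ {3}; common: ∅.
  x = 5: f ≡ 0 at y ∈ {4}; g ≡ 0 at y ∈ {2}; common: ∅.
  x = 6: f ≡ 0 at y ∈ {4}; g ≡ 0 at y ∈ {1}; common: ∅.
Collecting: common zeros = {(3, 4)}, so the count is 1.
Comparison with the Bézout bound: 1 ≤ 1 = deg(f)·deg(g), as expected for curves with no common component (the bound is attained).


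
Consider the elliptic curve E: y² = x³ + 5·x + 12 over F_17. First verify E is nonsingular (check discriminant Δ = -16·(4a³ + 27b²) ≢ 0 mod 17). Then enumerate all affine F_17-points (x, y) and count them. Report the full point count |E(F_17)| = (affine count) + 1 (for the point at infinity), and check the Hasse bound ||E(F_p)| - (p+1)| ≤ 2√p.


Affine points = {(1, 1), (1, 16), (2, 8), (2, 9), (5, 3), (5, 14), (7, 4), (7, 13), (9, 2), (9, 15), (10, 5), (10, 12), (11, 2), (11, 15), (12, 7), (12, 10), (13, 8), (13, 9), (14, 2), (14, 15)}; affine count = 20; |E(F_17)| = 21.

Discriminant check: Δ ∝ 4a³ + 27b² = 4·5³ + 27·12² = 4·125 + 27·144 ≡ 2 (mod 17). Nonzero ⇒ E is nonsingular.
For each x ∈ F_17, compute rhs = x³ + 5·x + 12 mod 17, then count y ∈ F_17 with y² ≡ rhs.
  x = 0: rhs = 12, matching y values: none (0 points).
  x = 1: rhs = 1, matching y values: 1, 16 (2 points).
  x = 2: rhs = 13, matching y values: 8, 9 (2 points).
  x = 3: rhs = 3, matching y values: none (0 points).
  x = 4: rhs = 11, matching y values: none (0 points).
  x = 5: rhs = 9, matching y values: 3, 14 (2 points).
  x = 6: rhs = 3, matching y values: none (0 points).
  x = 7: rhs = 16, matching y values: 4, 13 (2 points).
  x = 8: rhs = 3, matching y values: none (0 points).
  x = 9: rhs = 4, matching y values: 2, 15 (2 points).
  x = 10: rhs = 8, matching y values: 5, 12 (2 points).
  x = 11: rhs = 4, matching y values: 2, 15 (2 points).
  x = 12: rhs = 15, matching y values: 7, 10 (2 points).
  x = 13: rhs = 13, matching y values: 8, 9 (2 points).
  x = 14: rhs = 4, matching y values: 2, 15 (2 points).
  x = 15: rhs = 11, matching y values: none (0 points).
  x = 16: rhs = 6, matching y values: none (0 points).
Total affine count: 20.
Full point count |E(F_17)| = 20 + 1 = 21.
Hasse bound: |21 − (17+1)| = |3| = 3 ≤ 2√17 ≈ 8.2462 ✓.


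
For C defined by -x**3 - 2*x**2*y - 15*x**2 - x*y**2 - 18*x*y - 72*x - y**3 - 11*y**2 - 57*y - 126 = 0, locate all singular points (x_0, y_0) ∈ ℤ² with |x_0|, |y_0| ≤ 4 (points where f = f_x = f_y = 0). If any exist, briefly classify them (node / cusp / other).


Singular points: {(-3, -3)}; classification: cusp.

Compute partial derivatives:
  f_x = -3*x**2 - 4*x*y - 30*x - y**2 - 18*y - 72.
  f_y = -2*x**2 - 2*x*y - 18*x - 3*y**2 - 22*y - 57.
Scan x_0 ∈ {−4, ..., 4}. For each x_0, f_y(x_0, y) is a polynomial in y; find its integer roots y ∈ {−4, ..., 4}, then test f_x and f at those candidates.
  x = -4: f_y(-4, y) = -3*y**2 - 14*y - 17; no integer root y with |y| ≤ 4.
  x = -3: f_y(-3, y) = -3*y**2 - 16*y - 21; vanishes at y ∈ {-3}. (-3, -3): f_x = 0, f = 0 — SINGULAR.
  x = -2: f_y(-2, y) = -3*y**2 - 18*y - 29; no integer root y with |y| ≤ 4.
  x = -1: f_y(-1, y) = -3*y**2 - 20*y - 41; no integer root y with |y| ≤ 4.
  x = 0: f_y(0, y) = -3*y**2 - 22*y - 57; no integer root y with |y| ≤ 4.
  x = 1: f_y(1, y) = -3*y**2 - 24*y - 77; no integer root y with |y| ≤ 4.
  x = 2: f_y(2, y) = -3*y**2 - 26*y - 101; no integer root y with |y| ≤ 4.
  x = 3: f_y(3, y) = -3*y**2 - 28*y - 129; no integer root y with |y| ≤ 4.
  x = 4: f_y(4, y) = -3*y**2 - 30*y - 161; no integer root y with |y| ≤ 4.
Only singular point on the grid: (-3, -3).
Classify: substitute x = -3 + u, y = -3 + v and expand: f = -u**3 - 2*u**2*v - u*v**2 - v**3 + v**2.
No constant or linear terms (consistent with a singular point). Quadratic part: v**2. Cubic part: -u**3 - 2*u**2*v - u*v**2 - v**3.
The quadratic part v**2 is a perfect square, so there is a single (double) tangent line v = 0, i.e. y = -3. Restricting the cubic part to that line (v = 0) leaves -u**3 ≠ 0, so f is not divisible by v and the branch is v² ≈ u**3 to lowest order — this is a cusp.
Classification: cusp.


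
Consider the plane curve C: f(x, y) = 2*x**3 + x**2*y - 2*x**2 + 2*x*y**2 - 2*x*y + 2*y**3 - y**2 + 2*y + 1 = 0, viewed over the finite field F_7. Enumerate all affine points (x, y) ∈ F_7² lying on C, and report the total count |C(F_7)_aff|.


Affine F_7-points: {(3, 1), (3, 6), (4, 2), (5, 2)}; count = 4.

For each of the 49 pairs (x, y) ∈ F_7², evaluate f(x, y) mod 7. Record the zeros.
  x = 0: [0↦1, 1↦4, 2↦3, 3↦3, 4↦2, 5↦5, 6↦3]  zeros at y ∈ ∅
  x = 1: [0↦1, 1↦5, 2↦2, 3↦4, 4↦2, 5↦1, 6↦6]  zeros at y ∈ ∅
  x = 2: [0↦2, 1↦2, 2↦6, 3↦5, 4↦4, 5↦1, 6↦1]  zeros at y ∈ ∅
  x = 3: [0↦2, 1↦0, 2↦6, 3↦4, 4↦6, 5↦3, 6↦0]  zeros at y ∈ {1, 6}
  x = 4: [0↦6, 1↦4, 2↦0, 3↦6, 4↦6, 5↦5, 6↦1]  zeros at y ∈ {2}
  x = 5: [0↦5, 1↦5, 2↦0, 3↦2, 4↦2, 5↦5, 6↦2]  zeros at y ∈ {2}
  x = 6: [0↦4, 1↦1, 2↦4, 3↦4, 4↦6, 5↦1, 6↦1]  zeros at y ∈ ∅
Collecting zeros: affine points = {(3, 1), (3, 6), (4, 2), (5, 2)}.
Total count |C(F_7)_aff| = 4.


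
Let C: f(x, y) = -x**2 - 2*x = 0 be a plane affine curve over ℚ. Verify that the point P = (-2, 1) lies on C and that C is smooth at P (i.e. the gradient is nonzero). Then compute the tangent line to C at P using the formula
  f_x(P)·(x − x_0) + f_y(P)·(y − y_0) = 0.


Tangent line at P: 2*x + 4 = 0.

Step 1: f(-2, 1) = 0, so P lies on C.
Step 2: partial derivatives
  f_x(x, y) = -2*x - 2, f_y(x, y) = 0.
  f_x(P) = 2, f_y(P) = 0 (gradient nonzero, so P is smooth).
Step 3: tangent line at P: 2·(x − -2) + 0·(y − 1) = 0.
Expanding: 2*x + 4 = 0.


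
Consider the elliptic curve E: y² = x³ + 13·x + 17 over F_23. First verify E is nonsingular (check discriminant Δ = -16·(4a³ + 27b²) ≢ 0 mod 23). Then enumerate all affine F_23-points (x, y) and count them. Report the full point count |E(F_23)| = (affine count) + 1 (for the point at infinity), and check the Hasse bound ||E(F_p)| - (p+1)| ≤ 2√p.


Affine points = {(1, 10), (1, 13), (4, 8), (4, 15), (5, 0), (6, 9), (6, 14), (8, 9), (8, 14), (9, 9), (9, 14), (19, 4), (19, 19), (21, 11), (21, 12), (22, 7), (22, 16)}; affine count = 17; |E(F_23)| = 18.

Discriminant check: Δ ∝ 4a³ + 27b² = 4·13³ + 27·17² = 4·2197 + 27·289 ≡ 8 (mod 23). Nonzero ⇒ E is nonsingular.
For each x ∈ F_23, compute rhs = x³ + 13·x + 17 mod 23, then count y ∈ F_23 with y² ≡ rhs.
  x = 0: rhs = 17, matching y values: none (0 points).
  x = 1: rhs = 8, matching y values: 10, 13 (2 points).
  x = 2: rhs = 5, matching y values: none (0 points).
  x = 3: rhs = 14, matching y values: none (0 points).
  x = 4: rhs = 18, matching y values: 8, 15 (2 points).
  x = 5: rhs = 0, matching y values: 0 (1 points).
  x = 6: rhs = 12, matching y values: 9, 14 (2 points).
  x = 7: rhs = 14, matching y values: none (0 points).
  x = 8: rhs = 12, matching y values: 9, 14 (2 points).
  x = 9: rhs = 12, matching y values: 9, 14 (2 points).
  x = 10: rhs = 20, matching y values: none (0 points).
  x = 11: rhs = 19, matching y values: none (0 points).
  x = 12: rhs = 15, matching y values: none (0 points).
  x = 13: rhs = 14, matching y values: none (0 points).
  x = 14: rhs = 22, matching y values: none (0 points).
  x = 15: rhs = 22, matching y values: none (0 points).
  x = 16: rhs = 20, matching y values: none (0 points).
  x = 17: rhs = 22, matching y values: none (0 points).
  x = 18: rhs = 11, matching y values: none (0 points).
  x = 19: rhs = 16, matching y values: 4, 19 (2 points).
  x = 20: rhs = 20, matching y values: none (0 points).
  x = 21: rhs = 6, matching y values: 11, 12 (2 points).
  x = 22: rhs = 3, matching y values: 7, 16 (2 points).
Total affine count: 17.
Full point count |E(F_23)| = 17 + 1 = 18.
Hasse bound: |18 − (23+1)| = |-6| = 6 ≤ 2√23 ≈ 9.5917 ✓.


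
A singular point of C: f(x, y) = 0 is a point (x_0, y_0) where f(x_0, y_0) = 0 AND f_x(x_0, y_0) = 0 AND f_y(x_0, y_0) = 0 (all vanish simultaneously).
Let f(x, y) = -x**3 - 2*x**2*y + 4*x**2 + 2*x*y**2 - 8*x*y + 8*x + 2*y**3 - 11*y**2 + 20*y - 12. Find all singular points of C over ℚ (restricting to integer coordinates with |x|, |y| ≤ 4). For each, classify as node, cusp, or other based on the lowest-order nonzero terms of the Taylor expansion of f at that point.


Singular points: {(0, 2)}; classification: cusp.

Compute partial derivatives:
  f_x = -3*x**2 - 4*x*y + 8*x + 2*y**2 - 8*y + 8.
  f_y = -2*x**2 + 4*x*y - 8*x + 6*y**2 - 22*y + 20.
Scan x_0 ∈ {−4, ..., 4}. For each x_0, f_y(x_0, y) is a polynomial in y; find its integer roots y ∈ {−4, ..., 4}, then test f_x and f at those candidates.
  x = -4: f_y(-4, y) = 6*y**2 - 38*y + 20; no integer root y with |y| ≤ 4.
  x = -3: f_y(-3, y) = 6*y**2 - 34*y + 26; no integer root y with |y| ≤ 4.
  x = -2: f_y(-2, y) = 6*y**2 - 30*y + 28; no integer root y with |y| ≤ 4.
  x = -1: f_y(-1, y) = 6*y**2 - 26*y + 26; no integer root y with |y| ≤ 4.
  x = 0: f_y(0, y) = 6*y**2 - 22*y + 20; vanishes at y ∈ {2}. (0, 2): f_x = 0, f = 0 — SINGULAR.
  x = 1: f_y(1, y) = 6*y**2 - 18*y + 10; no integer root y with |y| ≤ 4.
  x = 2: f_y(2, y) = 6*y**2 - 14*y - 4; no integer root y with |y| ≤ 4.
  x = 3: f_y(3, y) = 6*y**2 - 10*y - 22; no integer root y with |y| ≤ 4.
  x = 4: f_y(4, y) = 6*y**2 - 6*y - 44; no integer root y with |y| ≤ 4.
Only singular point on the grid: (0, 2).
Classify: substitute x = 0 + u, y = 2 + v and expand: f = -u**3 - 2*u**2*v + 2*u*v**2 + 2*v**3 + v**2.
No constant or linear terms (consistent with a singular point). Quadratic part: v**2. Cubic part: -u**3 - 2*u**2*v + 2*u*v**2 + 2*v**3.
The quadratic part v**2 is a perfect square, so there is a single (double) tangent line v = 0, i.e. y = 2. Restricting the cubic part to that line (v = 0) leaves -u**3 ≠ 0, so f is not divisible by v and the branch is v² ≈ u**3 to lowest order — this is a cusp.
Classification: cusp.


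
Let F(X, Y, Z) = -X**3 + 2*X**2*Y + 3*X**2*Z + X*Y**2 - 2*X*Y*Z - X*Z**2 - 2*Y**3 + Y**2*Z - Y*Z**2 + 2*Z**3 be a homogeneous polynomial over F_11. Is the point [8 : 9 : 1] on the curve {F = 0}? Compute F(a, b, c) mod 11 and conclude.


F(8,9,1) ≡ 10 (mod 11); P is NOT on the curve.

Evaluate F(8, 9, 1) term-by-term (mod 11).
  -X**3 ↦ -1·512·1·1 = -512
  2*X**2*Y ↦ 2·64·9·1 = 1152
  3*X**2*Z ↦ 3·64·1·1 = 192
  X*Y**2 ↦ 1·8·81·1 = 648
  -2*X*Y*Z ↦ -2·8·9·1 = -144
  -X*Z**2 ↦ -1·8·1·1 = -8
  -2*Y**3 ↦ -2·1·729·1 = -1458
  Y**2*Z ↦ 1·1·81·1 = 81
  -Y*Z**2 ↦ -1·1·9·1 = -9
  2*Z**3 ↦ 2·1·1·1 = 2
Sum: F(8, 9, 1) = (-512) + (1152) + (192) + (648) + (-144) + (-8) + (-1458) + (81) + (-9) + (2) = -56.
Reducing mod 11: -56 ≡ 10 (mod 11).
Since F(a, b, c) ≡ 10 ≠ 0 (mod 11), P does NOT lie on the curve.


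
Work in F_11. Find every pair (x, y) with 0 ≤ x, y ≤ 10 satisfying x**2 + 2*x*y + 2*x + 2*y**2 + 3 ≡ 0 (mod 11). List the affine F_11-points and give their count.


Affine F_11-points: {(0, 2), (0, 9), (1, 5), (2, 0), (2, 9), (5, 2), (5, 4), (6, 8), (7, 0), (7, 4), (9, 5), (9, 8)}; count = 12.

For each of the 121 pairs (x, y) ∈ F_11², evaluate f(x, y) mod 11. Record the zeros.
  x = 0: [0↦3, 1↦5, 2↦0, 3↦10, 4↦2, 5↦9, 6↦9, 7↦2, 8↦10, 9↦0, 10↦5]  zeros at y ∈ {2, 9}
  x = 1: [0↦6, 1↦10, 2↦7, 3↦8, 4↦2, 5↦0, 6↦2, 7↦8, 8↦7, 9↦10, 10↦6]  zeros at y ∈ {5}
  x = 2: [0↦0, 1↦6, 2↦5, 3↦8, 4↦4, 5↦4, 6↦8, 7↦5, 8↦6, 9↦0, 10↦9]  zeros at y ∈ {0, 9}
  x = 3: [0↦7, 1↦4, 2↦5, 3↦10, 4↦8, 5↦10, 6↦5, 7↦4, 8↦7, 9↦3, 10↦3]  zeros at y ∈ ∅
  x = 4: [0↦5, 1↦4, 2↦7, 3↦3, 4↦3, 5↦7, 6↦4, 7↦5, 8↦10, 9↦8, 10↦10]  zeros at y ∈ ∅
  x = 5: [0↦5, 1↦6, 2↦0, 3↦9, 4↦0, 5↦6, 6↦5, 7↦8, 8↦4, 9↦4, 10↦8]  zeros at y ∈ {2, 4}
  x = 6: [0↦7, 1↦10, 2↦6, 3↦6, 4↦10, 5↦7, 6↦8, 7↦2, 8↦0, 9↦2, 10↦8]  zeros at y ∈ {8}
  x = 7: [0↦0, 1↦5, 2↦3, 3↦5, 4↦0, 5↦10, 6↦2, 7↦9, 8↦9, 9↦2, 10↦10]  zeros at y ∈ {0, 4}
  x = 8: [0↦6, 1↦2, 2↦2, 3↦6, 4↦3, 5↦4, 6↦9, 7↦7, 8↦9, 9↦4, 10↦3]  zeros at y ∈ ∅
  x = 9: [0↦3, 1↦1, 2↦3, 3↦9, 4↦8, 5↦0, 6↦7, 7↦7, 8↦0, 9↦8, 10↦9]  zeros at y ∈ {5, 8}
  x = 10: [0↦2, 1↦2, 2↦6, 3↦3, 4↦4, 5↦9, 6↦7, 7↦9, 8↦4, 9↦3, 10↦6]  zeros at y ∈ ∅
Collecting zeros: affine points = {(0, 2), (0, 9), (1, 5), (2, 0), (2, 9), (5, 2), (5, 4), (6, 8), (7, 0), (7, 4), (9, 5), (9, 8)}.
Total count |C(F_11)_aff| = 12.


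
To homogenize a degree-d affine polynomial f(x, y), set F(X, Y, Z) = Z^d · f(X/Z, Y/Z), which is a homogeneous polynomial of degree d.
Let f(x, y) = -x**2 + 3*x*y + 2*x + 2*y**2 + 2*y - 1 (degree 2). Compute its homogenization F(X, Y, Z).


F(X, Y, Z) = -X**2 + 3*X*Y + 2*X*Z + 2*Y**2 + 2*Y*Z - Z**2

deg(f) = 2.
Substitute x = X/Z, y = Y/Z into f, then multiply by Z^2.
  monomial -1·x^2·y^0 ↦ -1·X^2·Y^0·Z^0.
  monomial 3·x^1·y^1 ↦ 3·X^1·Y^1·Z^0.
  monomial 2·x^1·y^0 ↦ 2·X^1·Y^0·Z^1.
  monomial 2·x^0·y^2 ↦ 2·X^0·Y^2·Z^0.
  monomial 2·x^0·y^1 ↦ 2·X^0·Y^1·Z^1.
  monomial -1·x^0·y^0 ↦ -1·X^0·Y^0·Z^2.
Collecting: F(X, Y, Z) = -X**2 + 3*X*Y + 2*X*Z + 2*Y**2 + 2*Y*Z - Z**2.


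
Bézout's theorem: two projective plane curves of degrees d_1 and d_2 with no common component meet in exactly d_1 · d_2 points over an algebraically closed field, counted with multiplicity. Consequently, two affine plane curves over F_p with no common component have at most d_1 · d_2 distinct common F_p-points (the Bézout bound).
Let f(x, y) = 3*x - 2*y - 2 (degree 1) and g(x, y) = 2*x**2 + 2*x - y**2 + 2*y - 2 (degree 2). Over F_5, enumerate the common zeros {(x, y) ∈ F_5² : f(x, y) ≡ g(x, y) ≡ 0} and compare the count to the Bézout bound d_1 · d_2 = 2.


Common zeros: {(0, 4), (2, 2)}; count = 2; Bézout bound = 2.

deg(f) = 1, deg(g) = 2, so Bézout bound = 2.
Scan x ∈ F_5. For each x, list the y ∈ F_5 with f(x, y) ≡ 0 and those with g(x, y) ≡ 0 (mod 5); the common zeros in that column are the intersection.
  x = 0: f ≡ 0 at y ∈ {4}; g ≡ 0 at y ∈ {3, 4}; common: {4}.
  x = 1: f ≡ 0 at y ∈ {3}; g ≡ 0 at y ∈ ∅; common: ∅.
  x = 2: f ≡ 0 at y ∈ {2}; g ≡ 0 at y ∈ {0, 2}; common: {2}.
  x = 3: f ≡ 0 at y ∈ {1}; g ≡ 0 at y ∈ ∅; common: ∅.
  x = 4: f ≡ 0 at y ∈ {0}; g ≡ 0 at y ∈ {3, 4}; common: ∅.
Collecting: common zeros = {(0, 4), (2, 2)}, so the count is 2.
Comparison with the Bézout bound: 2 ≤ 2 = deg(f)·deg(g), as expected for curves with no common component (the bound is attained).
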